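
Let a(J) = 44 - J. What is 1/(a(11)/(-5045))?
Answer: -5045/33 ≈ -152.88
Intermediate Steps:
1/(a(11)/(-5045)) = 1/((44 - 1*11)/(-5045)) = 1/((44 - 11)*(-1/5045)) = 1/(33*(-1/5045)) = 1/(-33/5045) = -5045/33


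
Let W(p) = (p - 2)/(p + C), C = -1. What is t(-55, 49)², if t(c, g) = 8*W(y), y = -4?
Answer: 2304/25 ≈ 92.160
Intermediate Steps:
W(p) = (-2 + p)/(-1 + p) (W(p) = (p - 2)/(p - 1) = (-2 + p)/(-1 + p))
t(c, g) = 48/5 (t(c, g) = 8*((-2 - 4)/(-1 - 4)) = 8*(-6/(-5)) = 8*(-⅕*(-6)) = 8*(6/5) = 48/5)
t(-55, 49)² = (48/5)² = 2304/25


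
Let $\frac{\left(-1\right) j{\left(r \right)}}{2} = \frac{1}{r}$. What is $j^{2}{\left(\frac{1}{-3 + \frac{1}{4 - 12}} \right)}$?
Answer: $\frac{625}{16} \approx 39.063$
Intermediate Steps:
$j{\left(r \right)} = - \frac{2}{r}$
$j^{2}{\left(\frac{1}{-3 + \frac{1}{4 - 12}} \right)} = \left(- \frac{2}{\frac{1}{-3 + \frac{1}{4 - 12}}}\right)^{2} = \left(- \frac{2}{\frac{1}{-3 + \frac{1}{-8}}}\right)^{2} = \left(- \frac{2}{\frac{1}{-3 - \frac{1}{8}}}\right)^{2} = \left(- \frac{2}{\frac{1}{- \frac{25}{8}}}\right)^{2} = \left(- \frac{2}{- \frac{8}{25}}\right)^{2} = \left(\left(-2\right) \left(- \frac{25}{8}\right)\right)^{2} = \left(\frac{25}{4}\right)^{2} = \frac{625}{16}$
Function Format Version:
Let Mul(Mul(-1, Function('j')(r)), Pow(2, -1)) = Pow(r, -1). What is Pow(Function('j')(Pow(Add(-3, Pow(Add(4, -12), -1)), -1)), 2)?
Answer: Rational(625, 16) ≈ 39.063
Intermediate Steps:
Function('j')(r) = Mul(-2, Pow(r, -1))
Pow(Function('j')(Pow(Add(-3, Pow(Add(4, -12), -1)), -1)), 2) = Pow(Mul(-2, Pow(Pow(Add(-3, Pow(Add(4, -12), -1)), -1), -1)), 2) = Pow(Mul(-2, Pow(Pow(Add(-3, Pow(-8, -1)), -1), -1)), 2) = Pow(Mul(-2, Pow(Pow(Add(-3, Rational(-1, 8)), -1), -1)), 2) = Pow(Mul(-2, Pow(Pow(Rational(-25, 8), -1), -1)), 2) = Pow(Mul(-2, Pow(Rational(-8, 25), -1)), 2) = Pow(Mul(-2, Rational(-25, 8)), 2) = Pow(Rational(25, 4), 2) = Rational(625, 16)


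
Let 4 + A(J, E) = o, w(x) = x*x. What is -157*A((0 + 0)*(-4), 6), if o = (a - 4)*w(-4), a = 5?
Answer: -1884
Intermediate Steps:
w(x) = x²
o = 16 (o = (5 - 4)*(-4)² = 1*16 = 16)
A(J, E) = 12 (A(J, E) = -4 + 16 = 12)
-157*A((0 + 0)*(-4), 6) = -157*12 = -1884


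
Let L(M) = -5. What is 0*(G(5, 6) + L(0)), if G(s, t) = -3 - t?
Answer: 0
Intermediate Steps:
0*(G(5, 6) + L(0)) = 0*((-3 - 1*6) - 5) = 0*((-3 - 6) - 5) = 0*(-9 - 5) = 0*(-14) = 0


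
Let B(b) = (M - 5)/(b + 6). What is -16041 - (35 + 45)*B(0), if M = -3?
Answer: -47803/3 ≈ -15934.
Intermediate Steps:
B(b) = -8/(6 + b) (B(b) = (-3 - 5)/(b + 6) = -8/(6 + b))
-16041 - (35 + 45)*B(0) = -16041 - (35 + 45)*(-8/(6 + 0)) = -16041 - 80*(-8/6) = -16041 - 80*(-8*1/6) = -16041 - 80*(-4)/3 = -16041 - 1*(-320/3) = -16041 + 320/3 = -47803/3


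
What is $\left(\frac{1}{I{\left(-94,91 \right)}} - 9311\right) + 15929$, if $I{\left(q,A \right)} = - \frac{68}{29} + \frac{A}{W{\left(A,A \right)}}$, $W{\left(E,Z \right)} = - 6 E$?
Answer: $\frac{2891892}{437} \approx 6617.6$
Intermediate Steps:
$I{\left(q,A \right)} = - \frac{437}{174}$ ($I{\left(q,A \right)} = - \frac{68}{29} + \frac{A}{\left(-6\right) A} = \left(-68\right) \frac{1}{29} + A \left(- \frac{1}{6 A}\right) = - \frac{68}{29} - \frac{1}{6} = - \frac{437}{174}$)
$\left(\frac{1}{I{\left(-94,91 \right)}} - 9311\right) + 15929 = \left(\frac{1}{- \frac{437}{174}} - 9311\right) + 15929 = \left(- \frac{174}{437} - 9311\right) + 15929 = - \frac{4069081}{437} + 15929 = \frac{2891892}{437}$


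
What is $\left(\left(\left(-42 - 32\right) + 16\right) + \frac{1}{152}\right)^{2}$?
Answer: $\frac{77704225}{23104} \approx 3363.2$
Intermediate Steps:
$\left(\left(\left(-42 - 32\right) + 16\right) + \frac{1}{152}\right)^{2} = \left(\left(-74 + 16\right) + \frac{1}{152}\right)^{2} = \left(-58 + \frac{1}{152}\right)^{2} = \left(- \frac{8815}{152}\right)^{2} = \frac{77704225}{23104}$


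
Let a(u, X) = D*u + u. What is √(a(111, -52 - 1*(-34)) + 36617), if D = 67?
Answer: 11*√365 ≈ 210.15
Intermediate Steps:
a(u, X) = 68*u (a(u, X) = 67*u + u = 68*u)
√(a(111, -52 - 1*(-34)) + 36617) = √(68*111 + 36617) = √(7548 + 36617) = √44165 = 11*√365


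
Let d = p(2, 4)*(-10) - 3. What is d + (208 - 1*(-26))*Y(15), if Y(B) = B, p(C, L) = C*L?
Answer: 3427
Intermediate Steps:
d = -83 (d = (2*4)*(-10) - 3 = 8*(-10) - 3 = -80 - 3 = -83)
d + (208 - 1*(-26))*Y(15) = -83 + (208 - 1*(-26))*15 = -83 + (208 + 26)*15 = -83 + 234*15 = -83 + 3510 = 3427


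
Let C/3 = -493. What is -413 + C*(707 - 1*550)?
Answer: -232616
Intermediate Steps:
C = -1479 (C = 3*(-493) = -1479)
-413 + C*(707 - 1*550) = -413 - 1479*(707 - 1*550) = -413 - 1479*(707 - 550) = -413 - 1479*157 = -413 - 232203 = -232616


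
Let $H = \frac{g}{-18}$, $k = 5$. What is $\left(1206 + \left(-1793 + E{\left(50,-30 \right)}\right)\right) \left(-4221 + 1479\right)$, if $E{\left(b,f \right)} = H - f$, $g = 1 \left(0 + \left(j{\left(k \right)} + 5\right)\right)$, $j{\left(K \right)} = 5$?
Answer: $\frac{4586452}{3} \approx 1.5288 \cdot 10^{6}$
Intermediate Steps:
$g = 10$ ($g = 1 \left(0 + \left(5 + 5\right)\right) = 1 \left(0 + 10\right) = 1 \cdot 10 = 10$)
$H = - \frac{5}{9}$ ($H = \frac{10}{-18} = 10 \left(- \frac{1}{18}\right) = - \frac{5}{9} \approx -0.55556$)
$E{\left(b,f \right)} = - \frac{5}{9} - f$
$\left(1206 + \left(-1793 + E{\left(50,-30 \right)}\right)\right) \left(-4221 + 1479\right) = \left(1206 - \frac{15872}{9}\right) \left(-4221 + 1479\right) = \left(1206 + \left(-1793 + \left(- \frac{5}{9} + 30\right)\right)\right) \left(-2742\right) = \left(1206 + \left(-1793 + \frac{265}{9}\right)\right) \left(-2742\right) = \left(1206 - \frac{15872}{9}\right) \left(-2742\right) = \left(- \frac{5018}{9}\right) \left(-2742\right) = \frac{4586452}{3}$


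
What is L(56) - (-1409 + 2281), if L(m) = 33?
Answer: -839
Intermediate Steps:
L(56) - (-1409 + 2281) = 33 - (-1409 + 2281) = 33 - 1*872 = 33 - 872 = -839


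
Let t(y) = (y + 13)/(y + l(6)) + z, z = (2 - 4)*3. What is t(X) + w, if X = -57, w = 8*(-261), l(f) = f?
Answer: -106750/51 ≈ -2093.1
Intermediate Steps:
w = -2088
z = -6 (z = -2*3 = -6)
t(y) = -6 + (13 + y)/(6 + y) (t(y) = (y + 13)/(y + 6) - 6 = (13 + y)/(6 + y) - 6 = -6 + (13 + y)/(6 + y))
t(X) + w = (-23 - 5*(-57))/(6 - 57) - 2088 = (-23 + 285)/(-51) - 2088 = -1/51*262 - 2088 = -262/51 - 2088 = -106750/51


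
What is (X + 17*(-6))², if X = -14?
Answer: 13456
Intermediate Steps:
(X + 17*(-6))² = (-14 + 17*(-6))² = (-14 - 102)² = (-116)² = 13456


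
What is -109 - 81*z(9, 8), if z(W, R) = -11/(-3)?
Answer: -406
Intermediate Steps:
z(W, R) = 11/3 (z(W, R) = -11*(-1/3) = 11/3)
-109 - 81*z(9, 8) = -109 - 81*11/3 = -109 - 297 = -406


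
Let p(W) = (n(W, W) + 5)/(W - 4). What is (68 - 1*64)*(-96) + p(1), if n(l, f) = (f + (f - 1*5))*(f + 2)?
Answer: -1148/3 ≈ -382.67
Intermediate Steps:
n(l, f) = (-5 + 2*f)*(2 + f) (n(l, f) = (f + (f - 5))*(2 + f) = (f + (-5 + f))*(2 + f) = (-5 + 2*f)*(2 + f))
p(W) = (-5 - W + 2*W²)/(-4 + W) (p(W) = ((-10 - W + 2*W²) + 5)/(W - 4) = (-5 - W + 2*W²)/(-4 + W))
(68 - 1*64)*(-96) + p(1) = (68 - 1*64)*(-96) + (-5 - 1*1 + 2*1²)/(-4 + 1) = (68 - 64)*(-96) + (-5 - 1 + 2*1)/(-3) = 4*(-96) - (-5 - 1 + 2)/3 = -384 - ⅓*(-4) = -384 + 4/3 = -1148/3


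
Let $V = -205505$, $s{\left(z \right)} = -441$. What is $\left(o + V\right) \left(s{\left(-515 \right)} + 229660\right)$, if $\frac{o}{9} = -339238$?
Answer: $-746943806693$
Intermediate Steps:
$o = -3053142$ ($o = 9 \left(-339238\right) = -3053142$)
$\left(o + V\right) \left(s{\left(-515 \right)} + 229660\right) = \left(-3053142 - 205505\right) \left(-441 + 229660\right) = \left(-3258647\right) 229219 = -746943806693$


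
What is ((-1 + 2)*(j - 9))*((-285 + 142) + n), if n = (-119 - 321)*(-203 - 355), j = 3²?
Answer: 0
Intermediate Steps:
j = 9
n = 245520 (n = -440*(-558) = 245520)
((-1 + 2)*(j - 9))*((-285 + 142) + n) = ((-1 + 2)*(9 - 9))*((-285 + 142) + 245520) = (1*0)*(-143 + 245520) = 0*245377 = 0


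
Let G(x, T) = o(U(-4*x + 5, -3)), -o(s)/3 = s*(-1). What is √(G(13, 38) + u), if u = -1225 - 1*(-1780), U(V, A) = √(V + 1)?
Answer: √(555 + 3*I*√46) ≈ 23.562 + 0.4318*I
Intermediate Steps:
U(V, A) = √(1 + V)
o(s) = 3*s (o(s) = -3*s*(-1) = -(-3)*s = 3*s)
G(x, T) = 3*√(6 - 4*x) (G(x, T) = 3*√(1 + (-4*x + 5)) = 3*√(1 + (5 - 4*x)) = 3*√(6 - 4*x))
u = 555 (u = -1225 + 1780 = 555)
√(G(13, 38) + u) = √(3*√(6 - 4*13) + 555) = √(3*√(6 - 52) + 555) = √(3*√(-46) + 555) = √(3*(I*√46) + 555) = √(3*I*√46 + 555) = √(555 + 3*I*√46)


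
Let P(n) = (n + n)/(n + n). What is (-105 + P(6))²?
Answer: 10816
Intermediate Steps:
P(n) = 1 (P(n) = (2*n)/((2*n)) = (2*n)*(1/(2*n)) = 1)
(-105 + P(6))² = (-105 + 1)² = (-104)² = 10816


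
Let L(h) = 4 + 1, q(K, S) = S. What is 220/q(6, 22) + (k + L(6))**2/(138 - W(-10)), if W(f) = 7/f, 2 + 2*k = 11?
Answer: 1555/146 ≈ 10.651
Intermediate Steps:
L(h) = 5
k = 9/2 (k = -1 + (1/2)*11 = -1 + 11/2 = 9/2 ≈ 4.5000)
220/q(6, 22) + (k + L(6))**2/(138 - W(-10)) = 220/22 + (9/2 + 5)**2/(138 - 7/(-10)) = 220*(1/22) + (19/2)**2/(138 - 7*(-1)/10) = 10 + 361/(4*(138 - 1*(-7/10))) = 10 + 361/(4*(138 + 7/10)) = 10 + 361/(4*(1387/10)) = 10 + (361/4)*(10/1387) = 10 + 95/146 = 1555/146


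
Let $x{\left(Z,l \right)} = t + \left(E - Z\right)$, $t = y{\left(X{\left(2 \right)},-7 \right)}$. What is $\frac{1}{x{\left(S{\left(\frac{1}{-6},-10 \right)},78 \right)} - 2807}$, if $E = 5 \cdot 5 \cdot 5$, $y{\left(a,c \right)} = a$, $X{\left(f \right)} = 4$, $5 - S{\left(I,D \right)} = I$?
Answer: $- \frac{6}{16099} \approx -0.00037269$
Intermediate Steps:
$S{\left(I,D \right)} = 5 - I$
$t = 4$
$E = 125$ ($E = 25 \cdot 5 = 125$)
$x{\left(Z,l \right)} = 129 - Z$ ($x{\left(Z,l \right)} = 4 - \left(-125 + Z\right) = 129 - Z$)
$\frac{1}{x{\left(S{\left(\frac{1}{-6},-10 \right)},78 \right)} - 2807} = \frac{1}{\left(129 - \left(5 - \frac{1}{-6}\right)\right) - 2807} = \frac{1}{\left(129 - \left(5 - - \frac{1}{6}\right)\right) - 2807} = \frac{1}{\left(129 - \left(5 + \frac{1}{6}\right)\right) - 2807} = \frac{1}{\left(129 - \frac{31}{6}\right) - 2807} = \frac{1}{\frac{743}{6} - 2807} = \frac{1}{- \frac{16099}{6}} = - \frac{6}{16099}$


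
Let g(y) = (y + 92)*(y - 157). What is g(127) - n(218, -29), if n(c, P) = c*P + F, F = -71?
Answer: -177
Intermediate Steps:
n(c, P) = -71 + P*c (n(c, P) = c*P - 71 = P*c - 71 = -71 + P*c)
g(y) = (-157 + y)*(92 + y) (g(y) = (92 + y)*(-157 + y) = (-157 + y)*(92 + y))
g(127) - n(218, -29) = (-14444 + 127² - 65*127) - (-71 - 29*218) = (-14444 + 16129 - 8255) - (-71 - 6322) = -6570 - 1*(-6393) = -6570 + 6393 = -177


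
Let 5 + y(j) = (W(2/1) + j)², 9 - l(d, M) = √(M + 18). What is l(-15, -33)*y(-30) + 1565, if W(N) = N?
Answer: 8576 - 779*I*√15 ≈ 8576.0 - 3017.1*I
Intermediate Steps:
l(d, M) = 9 - √(18 + M) (l(d, M) = 9 - √(M + 18) = 9 - √(18 + M))
y(j) = -5 + (2 + j)² (y(j) = -5 + (2/1 + j)² = -5 + (2*1 + j)² = -5 + (2 + j)²)
l(-15, -33)*y(-30) + 1565 = (9 - √(18 - 33))*(-5 + (2 - 30)²) + 1565 = (9 - √(-15))*(-5 + (-28)²) + 1565 = (9 - I*√15)*(-5 + 784) + 1565 = (9 - I*√15)*779 + 1565 = (7011 - 779*I*√15) + 1565 = 8576 - 779*I*√15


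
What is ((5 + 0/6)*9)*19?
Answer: 855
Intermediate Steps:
((5 + 0/6)*9)*19 = ((5 + 0*(⅙))*9)*19 = ((5 + 0)*9)*19 = (5*9)*19 = 45*19 = 855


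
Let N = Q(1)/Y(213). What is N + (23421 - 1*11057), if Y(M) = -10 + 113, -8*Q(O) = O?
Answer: 10187935/824 ≈ 12364.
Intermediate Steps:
Q(O) = -O/8
Y(M) = 103
N = -1/824 (N = -1/8*1/103 = -1/824 ≈ -0.0012136)
N + (23421 - 1*11057) = -1/824 + (23421 - 1*11057) = -1/824 + (23421 - 11057) = -1/824 + 12364 = 10187935/824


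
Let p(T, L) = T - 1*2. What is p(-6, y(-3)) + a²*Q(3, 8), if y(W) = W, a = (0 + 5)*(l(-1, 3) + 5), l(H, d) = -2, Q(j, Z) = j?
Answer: 667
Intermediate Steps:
a = 15 (a = (0 + 5)*(-2 + 5) = 5*3 = 15)
p(T, L) = -2 + T (p(T, L) = T - 2 = -2 + T)
p(-6, y(-3)) + a²*Q(3, 8) = (-2 - 6) + 15²*3 = -8 + 225*3 = -8 + 675 = 667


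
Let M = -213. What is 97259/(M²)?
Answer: 97259/45369 ≈ 2.1437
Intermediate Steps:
97259/(M²) = 97259/((-213)²) = 97259/45369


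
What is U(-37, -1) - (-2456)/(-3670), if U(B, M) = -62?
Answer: -114998/1835 ≈ -62.669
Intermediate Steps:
U(-37, -1) - (-2456)/(-3670) = -62 - (-2456)/(-3670) = -62 - (-2456)*(-1)/3670 = -62 - 1*1228/1835 = -62 - 1228/1835 = -114998/1835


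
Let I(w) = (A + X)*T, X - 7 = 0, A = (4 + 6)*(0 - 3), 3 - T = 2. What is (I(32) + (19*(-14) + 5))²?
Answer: 80656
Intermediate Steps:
T = 1 (T = 3 - 1*2 = 3 - 2 = 1)
A = -30 (A = 10*(-3) = -30)
X = 7 (X = 7 + 0 = 7)
I(w) = -23 (I(w) = (-30 + 7)*1 = -23*1 = -23)
(I(32) + (19*(-14) + 5))² = (-23 + (19*(-14) + 5))² = (-23 + (-266 + 5))² = (-23 - 261)² = (-284)² = 80656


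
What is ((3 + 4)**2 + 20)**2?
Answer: 4761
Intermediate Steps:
((3 + 4)**2 + 20)**2 = (7**2 + 20)**2 = (49 + 20)**2 = 69**2 = 4761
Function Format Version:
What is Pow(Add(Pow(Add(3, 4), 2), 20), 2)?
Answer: 4761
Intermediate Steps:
Pow(Add(Pow(Add(3, 4), 2), 20), 2) = Pow(Add(Pow(7, 2), 20), 2) = Pow(Add(49, 20), 2) = Pow(69, 2) = 4761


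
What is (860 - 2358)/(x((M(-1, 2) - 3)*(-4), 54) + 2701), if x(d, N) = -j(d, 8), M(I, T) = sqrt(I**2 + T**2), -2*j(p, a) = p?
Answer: -4055086/7327829 - 2996*sqrt(5)/7327829 ≈ -0.55430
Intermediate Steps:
j(p, a) = -p/2
x(d, N) = d/2 (x(d, N) = -(-1)*d/2 = d/2)
(860 - 2358)/(x((M(-1, 2) - 3)*(-4), 54) + 2701) = (860 - 2358)/(((sqrt((-1)**2 + 2**2) - 3)*(-4))/2 + 2701) = -1498/(((sqrt(1 + 4) - 3)*(-4))/2 + 2701) = -1498/(((sqrt(5) - 3)*(-4))/2 + 2701) = -1498/(((-3 + sqrt(5))*(-4))/2 + 2701) = -1498/((12 - 4*sqrt(5))/2 + 2701) = -1498/((6 - 2*sqrt(5)) + 2701) = -1498/(2707 - 2*sqrt(5))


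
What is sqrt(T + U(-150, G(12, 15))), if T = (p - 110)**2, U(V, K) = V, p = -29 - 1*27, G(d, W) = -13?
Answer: sqrt(27406) ≈ 165.55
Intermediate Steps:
p = -56 (p = -29 - 27 = -56)
T = 27556 (T = (-56 - 110)**2 = (-166)**2 = 27556)
sqrt(T + U(-150, G(12, 15))) = sqrt(27556 - 150) = sqrt(27406)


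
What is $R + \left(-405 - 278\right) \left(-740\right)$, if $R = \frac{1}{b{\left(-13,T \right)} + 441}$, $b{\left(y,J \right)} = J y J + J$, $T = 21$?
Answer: $\frac{2664068819}{5271} \approx 5.0542 \cdot 10^{5}$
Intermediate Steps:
$b{\left(y,J \right)} = J + y J^{2}$ ($b{\left(y,J \right)} = y J^{2} + J = J + y J^{2}$)
$R = - \frac{1}{5271}$ ($R = \frac{1}{21 \left(1 + 21 \left(-13\right)\right) + 441} = \frac{1}{21 \left(1 - 273\right) + 441} = \frac{1}{21 \left(-272\right) + 441} = \frac{1}{-5712 + 441} = \frac{1}{-5271} = - \frac{1}{5271} \approx -0.00018972$)
$R + \left(-405 - 278\right) \left(-740\right) = - \frac{1}{5271} + \left(-405 - 278\right) \left(-740\right) = - \frac{1}{5271} - -505420 = - \frac{1}{5271} + 505420 = \frac{2664068819}{5271}$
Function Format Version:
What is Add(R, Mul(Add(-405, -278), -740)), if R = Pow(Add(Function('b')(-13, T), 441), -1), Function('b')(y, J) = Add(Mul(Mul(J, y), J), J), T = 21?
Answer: Rational(2664068819, 5271) ≈ 5.0542e+5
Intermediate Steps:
Function('b')(y, J) = Add(J, Mul(y, Pow(J, 2))) (Function('b')(y, J) = Add(Mul(y, Pow(J, 2)), J) = Add(J, Mul(y, Pow(J, 2))))
R = Rational(-1, 5271) (R = Pow(Add(Mul(21, Add(1, Mul(21, -13))), 441), -1) = Pow(Add(Mul(21, Add(1, -273)), 441), -1) = Pow(Add(Mul(21, -272), 441), -1) = Pow(Add(-5712, 441), -1) = Pow(-5271, -1) = Rational(-1, 5271) ≈ -0.00018972)
Add(R, Mul(Add(-405, -278), -740)) = Add(Rational(-1, 5271), Mul(Add(-405, -278), -740)) = Add(Rational(-1, 5271), Mul(-683, -740)) = Add(Rational(-1, 5271), 505420) = Rational(2664068819, 5271)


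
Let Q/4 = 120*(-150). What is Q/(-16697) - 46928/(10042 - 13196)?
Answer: 505322408/26331169 ≈ 19.191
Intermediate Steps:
Q = -72000 (Q = 4*(120*(-150)) = 4*(-18000) = -72000)
Q/(-16697) - 46928/(10042 - 13196) = -72000/(-16697) - 46928/(10042 - 13196) = -72000*(-1/16697) - 46928/(-3154) = 72000/16697 - 46928*(-1/3154) = 72000/16697 + 23464/1577 = 505322408/26331169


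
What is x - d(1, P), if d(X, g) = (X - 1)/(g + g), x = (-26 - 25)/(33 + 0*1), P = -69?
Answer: -17/11 ≈ -1.5455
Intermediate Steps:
x = -17/11 (x = -51/(33 + 0) = -51/33 = (1/33)*(-51) = -17/11 ≈ -1.5455)
d(X, g) = (-1 + X)/(2*g) (d(X, g) = (-1 + X)/((2*g)) = (-1 + X)*(1/(2*g)) = (-1 + X)/(2*g))
x - d(1, P) = -17/11 - (-1 + 1)/(2*(-69)) = -17/11 - (-1)*0/(2*69) = -17/11 - 1*0 = -17/11 + 0 = -17/11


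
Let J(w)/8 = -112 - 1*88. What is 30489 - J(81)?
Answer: 32089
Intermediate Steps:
J(w) = -1600 (J(w) = 8*(-112 - 1*88) = 8*(-112 - 88) = 8*(-200) = -1600)
30489 - J(81) = 30489 - 1*(-1600) = 30489 + 1600 = 32089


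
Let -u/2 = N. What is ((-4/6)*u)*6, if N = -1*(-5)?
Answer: 40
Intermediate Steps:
N = 5
u = -10 (u = -2*5 = -10)
((-4/6)*u)*6 = (-4/6*(-10))*6 = (-4*⅙*(-10))*6 = -⅔*(-10)*6 = (20/3)*6 = 40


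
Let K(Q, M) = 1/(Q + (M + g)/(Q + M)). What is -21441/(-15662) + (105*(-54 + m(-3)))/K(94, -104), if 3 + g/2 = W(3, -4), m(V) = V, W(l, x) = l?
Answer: -9786128667/15662 ≈ -6.2483e+5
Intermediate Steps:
g = 0 (g = -6 + 2*3 = -6 + 6 = 0)
K(Q, M) = 1/(Q + M/(M + Q)) (K(Q, M) = 1/(Q + (M + 0)/(Q + M)) = 1/(Q + M/(M + Q)))
-21441/(-15662) + (105*(-54 + m(-3)))/K(94, -104) = -21441/(-15662) + (105*(-54 - 3))/(((-104 + 94)/(-104 + 94**2 - 104*94))) = -21441*(-1/15662) + (105*(-57))/((-10/(-104 + 8836 - 9776))) = 21441/15662 - 5985/(-10/(-1044)) = 21441/15662 - 5985/((-1/1044*(-10))) = 21441/15662 - 5985/5/522 = 21441/15662 - 5985*522/5 = 21441/15662 - 624834 = -9786128667/15662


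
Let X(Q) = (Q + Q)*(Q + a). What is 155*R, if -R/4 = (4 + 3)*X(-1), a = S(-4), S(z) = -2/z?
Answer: -4340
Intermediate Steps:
a = ½ (a = -2/(-4) = -2*(-¼) = ½ ≈ 0.50000)
X(Q) = 2*Q*(½ + Q) (X(Q) = (Q + Q)*(Q + ½) = (2*Q)*(½ + Q) = 2*Q*(½ + Q))
R = -28 (R = -4*(4 + 3)*(-(1 + 2*(-1))) = -28*(-(1 - 2)) = -28*(-1*(-1)) = -28 ≈ -28.000)
155*R = 155*(-28) = -4340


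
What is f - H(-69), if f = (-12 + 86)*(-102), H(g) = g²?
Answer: -12309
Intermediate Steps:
f = -7548 (f = 74*(-102) = -7548)
f - H(-69) = -7548 - 1*(-69)² = -7548 - 1*4761 = -7548 - 4761 = -12309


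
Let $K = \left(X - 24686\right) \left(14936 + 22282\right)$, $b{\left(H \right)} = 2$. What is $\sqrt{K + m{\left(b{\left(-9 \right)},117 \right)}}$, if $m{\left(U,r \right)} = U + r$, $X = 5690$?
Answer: $i \sqrt{706993009} \approx 26589.0 i$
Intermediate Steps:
$K = -706993128$ ($K = \left(5690 - 24686\right) \left(14936 + 22282\right) = \left(-18996\right) 37218 = -706993128$)
$\sqrt{K + m{\left(b{\left(-9 \right)},117 \right)}} = \sqrt{-706993128 + \left(2 + 117\right)} = \sqrt{-706993128 + 119} = \sqrt{-706993009} = i \sqrt{706993009}$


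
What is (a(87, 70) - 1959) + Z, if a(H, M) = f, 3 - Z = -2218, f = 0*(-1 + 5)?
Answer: 262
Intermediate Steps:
f = 0 (f = 0*4 = 0)
Z = 2221 (Z = 3 - 1*(-2218) = 3 + 2218 = 2221)
a(H, M) = 0
(a(87, 70) - 1959) + Z = (0 - 1959) + 2221 = -1959 + 2221 = 262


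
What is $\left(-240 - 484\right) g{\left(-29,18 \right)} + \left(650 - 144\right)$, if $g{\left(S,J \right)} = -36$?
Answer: $26570$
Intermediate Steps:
$\left(-240 - 484\right) g{\left(-29,18 \right)} + \left(650 - 144\right) = \left(-240 - 484\right) \left(-36\right) + \left(650 - 144\right) = \left(-724\right) \left(-36\right) + 506 = 26064 + 506 = 26570$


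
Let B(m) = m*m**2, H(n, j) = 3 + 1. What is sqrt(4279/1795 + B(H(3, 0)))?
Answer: sqrt(213890405)/1795 ≈ 8.1476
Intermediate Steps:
H(n, j) = 4
B(m) = m**3
sqrt(4279/1795 + B(H(3, 0))) = sqrt(4279/1795 + 4**3) = sqrt(4279*(1/1795) + 64) = sqrt(4279/1795 + 64) = sqrt(119159/1795) = sqrt(213890405)/1795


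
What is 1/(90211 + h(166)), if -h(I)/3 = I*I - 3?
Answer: 1/7552 ≈ 0.00013242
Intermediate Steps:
h(I) = 9 - 3*I**2 (h(I) = -3*(I*I - 3) = -3*(I**2 - 3) = -3*(-3 + I**2) = 9 - 3*I**2)
1/(90211 + h(166)) = 1/(90211 + (9 - 3*166**2)) = 1/(90211 + (9 - 3*27556)) = 1/(90211 + (9 - 82668)) = 1/(90211 - 82659) = 1/7552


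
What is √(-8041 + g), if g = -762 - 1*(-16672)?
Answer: √7869 ≈ 88.707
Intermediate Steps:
g = 15910 (g = -762 + 16672 = 15910)
√(-8041 + g) = √(-8041 + 15910) = √7869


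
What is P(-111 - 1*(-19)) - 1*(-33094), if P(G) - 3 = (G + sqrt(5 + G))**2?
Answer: 41474 - 184*I*sqrt(87) ≈ 41474.0 - 1716.2*I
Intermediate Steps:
P(G) = 3 + (G + sqrt(5 + G))**2
P(-111 - 1*(-19)) - 1*(-33094) = (3 + ((-111 - 1*(-19)) + sqrt(5 + (-111 - 1*(-19))))**2) - 1*(-33094) = (3 + ((-111 + 19) + sqrt(5 + (-111 + 19)))**2) + 33094 = (3 + (-92 + sqrt(5 - 92))**2) + 33094 = (3 + (-92 + sqrt(-87))**2) + 33094 = (3 + (-92 + I*sqrt(87))**2) + 33094 = 33097 + (-92 + I*sqrt(87))**2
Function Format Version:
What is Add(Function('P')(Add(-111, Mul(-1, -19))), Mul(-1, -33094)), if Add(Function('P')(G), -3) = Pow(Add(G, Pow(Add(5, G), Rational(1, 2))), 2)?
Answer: Add(41474, Mul(-184, I, Pow(87, Rational(1, 2)))) ≈ Add(41474., Mul(-1716.2, I))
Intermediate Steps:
Function('P')(G) = Add(3, Pow(Add(G, Pow(Add(5, G), Rational(1, 2))), 2))
Add(Function('P')(Add(-111, Mul(-1, -19))), Mul(-1, -33094)) = Add(Add(3, Pow(Add(Add(-111, Mul(-1, -19)), Pow(Add(5, Add(-111, Mul(-1, -19))), Rational(1, 2))), 2)), Mul(-1, -33094)) = Add(Add(3, Pow(Add(Add(-111, 19), Pow(Add(5, Add(-111, 19)), Rational(1, 2))), 2)), 33094) = Add(Add(3, Pow(Add(-92, Pow(Add(5, -92), Rational(1, 2))), 2)), 33094) = Add(Add(3, Pow(Add(-92, Pow(-87, Rational(1, 2))), 2)), 33094) = Add(Add(3, Pow(Add(-92, Mul(I, Pow(87, Rational(1, 2)))), 2)), 33094) = Add(33097, Pow(Add(-92, Mul(I, Pow(87, Rational(1, 2)))), 2))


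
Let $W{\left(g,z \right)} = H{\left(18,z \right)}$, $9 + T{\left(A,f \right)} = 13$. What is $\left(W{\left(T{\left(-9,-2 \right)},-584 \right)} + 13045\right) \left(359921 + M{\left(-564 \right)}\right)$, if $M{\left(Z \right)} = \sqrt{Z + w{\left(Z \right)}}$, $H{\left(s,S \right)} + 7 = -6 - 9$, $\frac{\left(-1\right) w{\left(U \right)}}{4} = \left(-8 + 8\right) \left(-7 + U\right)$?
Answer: $4687251183 + 26046 i \sqrt{141} \approx 4.6872 \cdot 10^{9} + 3.0928 \cdot 10^{5} i$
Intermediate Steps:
$T{\left(A,f \right)} = 4$ ($T{\left(A,f \right)} = -9 + 13 = 4$)
$w{\left(U \right)} = 0$ ($w{\left(U \right)} = - 4 \left(-8 + 8\right) \left(-7 + U\right) = - 4 \cdot 0 \left(-7 + U\right) = \left(-4\right) 0 = 0$)
$H{\left(s,S \right)} = -22$ ($H{\left(s,S \right)} = -7 - 15 = -22$)
$W{\left(g,z \right)} = -22$
$M{\left(Z \right)} = \sqrt{Z}$ ($M{\left(Z \right)} = \sqrt{Z + 0} = \sqrt{Z}$)
$\left(W{\left(T{\left(-9,-2 \right)},-584 \right)} + 13045\right) \left(359921 + M{\left(-564 \right)}\right) = \left(-22 + 13045\right) \left(359921 + \sqrt{-564}\right) = 13023 \left(359921 + 2 i \sqrt{141}\right) = 4687251183 + 26046 i \sqrt{141}$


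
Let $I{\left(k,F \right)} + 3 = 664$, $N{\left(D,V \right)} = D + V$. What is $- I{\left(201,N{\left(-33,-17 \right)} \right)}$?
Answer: $-661$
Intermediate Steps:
$I{\left(k,F \right)} = 661$ ($I{\left(k,F \right)} = -3 + 664 = 661$)
$- I{\left(201,N{\left(-33,-17 \right)} \right)} = \left(-1\right) 661 = -661$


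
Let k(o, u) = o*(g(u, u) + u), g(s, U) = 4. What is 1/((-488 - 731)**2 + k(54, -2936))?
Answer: 1/1327633 ≈ 7.5322e-7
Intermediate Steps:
k(o, u) = o*(4 + u)
1/((-488 - 731)**2 + k(54, -2936)) = 1/((-488 - 731)**2 + 54*(4 - 2936)) = 1/((-1219)**2 + 54*(-2932)) = 1/(1485961 - 158328) = 1/1327633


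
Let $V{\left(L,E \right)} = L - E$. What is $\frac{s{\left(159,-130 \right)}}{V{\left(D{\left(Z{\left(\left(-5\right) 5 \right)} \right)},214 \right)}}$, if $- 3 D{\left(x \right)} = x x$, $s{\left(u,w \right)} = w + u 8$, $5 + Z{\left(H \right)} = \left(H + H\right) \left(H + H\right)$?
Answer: $- \frac{3426}{6225667} \approx -0.0005503$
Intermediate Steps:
$Z{\left(H \right)} = -5 + 4 H^{2}$ ($Z{\left(H \right)} = -5 + \left(H + H\right) \left(H + H\right) = -5 + 2 H 2 H = -5 + 4 H^{2}$)
$s{\left(u,w \right)} = w + 8 u$
$D{\left(x \right)} = - \frac{x^{2}}{3}$ ($D{\left(x \right)} = - \frac{x x}{3} = - \frac{x^{2}}{3}$)
$\frac{s{\left(159,-130 \right)}}{V{\left(D{\left(Z{\left(\left(-5\right) 5 \right)} \right)},214 \right)}} = \frac{-130 + 8 \cdot 159}{- \frac{\left(-5 + 4 \left(\left(-5\right) 5\right)^{2}\right)^{2}}{3} - 214} = \frac{-130 + 1272}{- \frac{\left(-5 + 4 \left(-25\right)^{2}\right)^{2}}{3} - 214} = \frac{1142}{- \frac{\left(-5 + 4 \cdot 625\right)^{2}}{3} - 214} = \frac{1142}{- \frac{\left(-5 + 2500\right)^{2}}{3} - 214} = \frac{1142}{- \frac{2495^{2}}{3} - 214} = \frac{1142}{\left(- \frac{1}{3}\right) 6225025 - 214} = \frac{1142}{- \frac{6225025}{3} - 214} = \frac{1142}{- \frac{6225667}{3}} = 1142 \left(- \frac{3}{6225667}\right) = - \frac{3426}{6225667}$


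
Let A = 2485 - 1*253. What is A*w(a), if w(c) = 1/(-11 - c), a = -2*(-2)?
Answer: -744/5 ≈ -148.80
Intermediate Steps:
A = 2232 (A = 2485 - 253 = 2232)
a = 4
A*w(a) = 2232*(-1/(11 + 4)) = 2232*(-1/15) = -744/5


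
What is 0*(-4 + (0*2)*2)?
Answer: 0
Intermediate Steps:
0*(-4 + (0*2)*2) = 0*(-4 + 0*2) = 0*(-4 + 0) = 0*(-4) = 0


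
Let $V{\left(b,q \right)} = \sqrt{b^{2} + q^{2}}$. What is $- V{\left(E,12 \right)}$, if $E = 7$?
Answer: $- \sqrt{193} \approx -13.892$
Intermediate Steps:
$- V{\left(E,12 \right)} = - \sqrt{7^{2} + 12^{2}} = - \sqrt{49 + 144} = - \sqrt{193}$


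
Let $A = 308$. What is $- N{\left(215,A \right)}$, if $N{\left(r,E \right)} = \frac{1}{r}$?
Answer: $- \frac{1}{215} \approx -0.0046512$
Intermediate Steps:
$- N{\left(215,A \right)} = - \frac{1}{215}$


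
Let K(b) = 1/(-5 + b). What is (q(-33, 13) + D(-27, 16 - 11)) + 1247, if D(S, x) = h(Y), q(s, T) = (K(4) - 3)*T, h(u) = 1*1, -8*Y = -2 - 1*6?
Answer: 1196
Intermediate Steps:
Y = 1 (Y = -(-2 - 1*6)/8 = -(-2 - 6)/8 = -1/8*(-8) = 1)
h(u) = 1
q(s, T) = -4*T (q(s, T) = (1/(-5 + 4) - 3)*T = (1/(-1) - 3)*T = (-1 - 3)*T = -4*T)
D(S, x) = 1
(q(-33, 13) + D(-27, 16 - 11)) + 1247 = (-4*13 + 1) + 1247 = (-52 + 1) + 1247 = -51 + 1247 = 1196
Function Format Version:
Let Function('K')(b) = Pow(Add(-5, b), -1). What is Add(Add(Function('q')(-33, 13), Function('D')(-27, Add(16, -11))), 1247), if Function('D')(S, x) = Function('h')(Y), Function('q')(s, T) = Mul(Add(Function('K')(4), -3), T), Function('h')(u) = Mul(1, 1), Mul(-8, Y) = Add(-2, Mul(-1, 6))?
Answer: 1196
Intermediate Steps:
Y = 1 (Y = Mul(Rational(-1, 8), Add(-2, Mul(-1, 6))) = Mul(Rational(-1, 8), Add(-2, -6)) = Mul(Rational(-1, 8), -8) = 1)
Function('h')(u) = 1
Function('q')(s, T) = Mul(-4, T) (Function('q')(s, T) = Mul(Add(Pow(Add(-5, 4), -1), -3), T) = Mul(Add(Pow(-1, -1), -3), T) = Mul(Add(-1, -3), T) = Mul(-4, T))
Function('D')(S, x) = 1
Add(Add(Function('q')(-33, 13), Function('D')(-27, Add(16, -11))), 1247) = Add(Add(Mul(-4, 13), 1), 1247) = Add(Add(-52, 1), 1247) = Add(-51, 1247) = 1196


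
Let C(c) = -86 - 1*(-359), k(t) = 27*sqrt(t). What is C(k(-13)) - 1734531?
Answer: -1734258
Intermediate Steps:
C(c) = 273 (C(c) = -86 + 359 = 273)
C(k(-13)) - 1734531 = 273 - 1734531 = -1734258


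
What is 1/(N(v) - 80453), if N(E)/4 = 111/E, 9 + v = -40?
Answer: -49/3942641 ≈ -1.2428e-5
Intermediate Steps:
v = -49 (v = -9 - 40 = -49)
N(E) = 444/E (N(E) = 4*(111/E) = 444/E)
1/(N(v) - 80453) = 1/(444/(-49) - 80453) = 1/(444*(-1/49) - 80453) = 1/(-444/49 - 80453) = 1/(-3942641/49) = -49/3942641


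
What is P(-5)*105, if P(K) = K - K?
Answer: 0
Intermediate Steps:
P(K) = 0
P(-5)*105 = 0*105 = 0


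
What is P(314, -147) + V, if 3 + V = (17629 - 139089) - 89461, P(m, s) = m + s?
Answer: -210757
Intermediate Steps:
V = -210924 (V = -3 + ((17629 - 139089) - 89461) = -3 + (-121460 - 89461) = -3 - 210921 = -210924)
P(314, -147) + V = (314 - 147) - 210924 = 167 - 210924 = -210757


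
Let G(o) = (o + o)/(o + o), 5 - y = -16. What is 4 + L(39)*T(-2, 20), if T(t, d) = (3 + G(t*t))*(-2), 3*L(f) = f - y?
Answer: -44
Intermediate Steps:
y = 21 (y = 5 - 1*(-16) = 5 + 16 = 21)
L(f) = -7 + f/3 (L(f) = (f - 1*21)/3 = (f - 21)/3 = (-21 + f)/3 = -7 + f/3)
G(o) = 1 (G(o) = (2*o)/((2*o)) = (2*o)*(1/(2*o)) = 1)
T(t, d) = -8 (T(t, d) = (3 + 1)*(-2) = 4*(-2) = -8)
4 + L(39)*T(-2, 20) = 4 + (-7 + (⅓)*39)*(-8) = 4 + (-7 + 13)*(-8) = 4 + 6*(-8) = 4 - 48 = -44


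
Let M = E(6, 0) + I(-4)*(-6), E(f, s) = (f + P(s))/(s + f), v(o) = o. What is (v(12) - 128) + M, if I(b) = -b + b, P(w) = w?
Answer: -115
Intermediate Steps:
I(b) = 0
E(f, s) = 1 (E(f, s) = (f + s)/(s + f) = (f + s)/(f + s) = 1)
M = 1 (M = 1 + 0*(-6) = 1 + 0 = 1)
(v(12) - 128) + M = (12 - 128) + 1 = -116 + 1 = -115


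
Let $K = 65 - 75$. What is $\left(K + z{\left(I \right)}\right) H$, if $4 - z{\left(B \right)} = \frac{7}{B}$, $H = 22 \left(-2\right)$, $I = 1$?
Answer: $572$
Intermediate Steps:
$K = -10$ ($K = 65 - 75 = -10$)
$H = -44$
$z{\left(B \right)} = 4 - \frac{7}{B}$
$\left(K + z{\left(I \right)}\right) H = \left(-10 + \left(4 - \frac{7}{1}\right)\right) \left(-44\right) = \left(-10 + \left(4 - 7\right)\right) \left(-44\right) = \left(-10 - 3\right) \left(-44\right) = \left(-13\right) \left(-44\right) = 572$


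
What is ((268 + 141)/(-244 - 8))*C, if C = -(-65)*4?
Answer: -26585/63 ≈ -421.98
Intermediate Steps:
C = 260 (C = -65*(-4) = 260)
((268 + 141)/(-244 - 8))*C = ((268 + 141)/(-244 - 8))*260 = (409/(-252))*260 = (409*(-1/252))*260 = -409/252*260 = -26585/63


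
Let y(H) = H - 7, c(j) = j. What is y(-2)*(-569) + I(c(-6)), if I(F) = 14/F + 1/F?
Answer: 10237/2 ≈ 5118.5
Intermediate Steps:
I(F) = 15/F (I(F) = 14/F + 1/F = 15/F)
y(H) = -7 + H
y(-2)*(-569) + I(c(-6)) = (-7 - 2)*(-569) + 15/(-6) = -9*(-569) + 15*(-⅙) = 5121 - 5/2 = 10237/2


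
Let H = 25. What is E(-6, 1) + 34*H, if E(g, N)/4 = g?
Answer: 826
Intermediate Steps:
E(g, N) = 4*g
E(-6, 1) + 34*H = 4*(-6) + 34*25 = -24 + 850 = 826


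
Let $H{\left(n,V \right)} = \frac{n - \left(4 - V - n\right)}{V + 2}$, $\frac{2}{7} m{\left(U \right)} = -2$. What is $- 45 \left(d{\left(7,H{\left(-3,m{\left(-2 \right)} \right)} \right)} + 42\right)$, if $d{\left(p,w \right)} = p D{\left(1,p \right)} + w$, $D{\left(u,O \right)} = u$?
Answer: $-2358$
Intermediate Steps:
$m{\left(U \right)} = -7$ ($m{\left(U \right)} = \frac{7}{2} \left(-2\right) = -7$)
$H{\left(n,V \right)} = \frac{-4 + V + 2 n}{2 + V}$ ($H{\left(n,V \right)} = \frac{n - \left(4 - V - n\right)}{2 + V} = \frac{n + \left(-4 + V + n\right)}{2 + V} = \frac{-4 + V + 2 n}{2 + V}$)
$d{\left(p,w \right)} = p + w$ ($d{\left(p,w \right)} = p 1 + w = p + w$)
$- 45 \left(d{\left(7,H{\left(-3,m{\left(-2 \right)} \right)} \right)} + 42\right) = - 45 \left(\left(7 + \frac{-4 - 7 + 2 \left(-3\right)}{2 - 7}\right) + 42\right) = - 45 \left(\left(7 + \frac{-4 - 7 - 6}{-5}\right) + 42\right) = - 45 \left(\left(7 - - \frac{17}{5}\right) + 42\right) = - 45 \left(\left(7 + \frac{17}{5}\right) + 42\right) = - 45 \left(\frac{52}{5} + 42\right) = \left(-45\right) \frac{262}{5} = -2358$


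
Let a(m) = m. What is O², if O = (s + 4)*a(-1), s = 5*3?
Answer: 361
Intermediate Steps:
s = 15
O = -19 (O = (15 + 4)*(-1) = 19*(-1) = -19)
O² = (-19)² = 361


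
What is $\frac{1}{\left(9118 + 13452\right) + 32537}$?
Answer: $\frac{1}{55107} \approx 1.8147 \cdot 10^{-5}$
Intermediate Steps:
$\frac{1}{\left(9118 + 13452\right) + 32537} = \frac{1}{22570 + 32537} = \frac{1}{55107}$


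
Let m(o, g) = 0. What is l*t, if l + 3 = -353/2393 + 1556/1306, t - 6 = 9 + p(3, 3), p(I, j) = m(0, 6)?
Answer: -45849630/1562629 ≈ -29.341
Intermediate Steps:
p(I, j) = 0
t = 15 (t = 6 + (9 + 0) = 6 + 9 = 15)
l = -3056642/1562629 (l = -3 + (-353/2393 + 1556/1306) = -3 + (-353*1/2393 + 1556*(1/1306)) = -3 + (-353/2393 + 778/653) = -3 + 1631245/1562629 = -3056642/1562629 ≈ -1.9561)
l*t = -3056642/1562629*15 = -45849630/1562629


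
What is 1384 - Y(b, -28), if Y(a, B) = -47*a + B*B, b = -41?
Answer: -1327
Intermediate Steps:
Y(a, B) = B² - 47*a (Y(a, B) = -47*a + B² = B² - 47*a)
1384 - Y(b, -28) = 1384 - ((-28)² - 47*(-41)) = 1384 - (784 + 1927) = 1384 - 1*2711 = 1384 - 2711 = -1327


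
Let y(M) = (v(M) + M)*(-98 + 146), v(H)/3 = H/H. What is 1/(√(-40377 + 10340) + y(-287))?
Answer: -13632/185861461 - 7*I*√613/185861461 ≈ -7.3345e-5 - 9.3248e-7*I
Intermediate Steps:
v(H) = 3 (v(H) = 3*(H/H) = 3*1 = 3)
y(M) = 144 + 48*M (y(M) = (3 + M)*(-98 + 146) = (3 + M)*48 = 144 + 48*M)
1/(√(-40377 + 10340) + y(-287)) = 1/(√(-40377 + 10340) + (144 + 48*(-287))) = 1/(√(-30037) + (144 - 13776)) = 1/(7*I*√613 - 13632) = 1/(-13632 + 7*I*√613)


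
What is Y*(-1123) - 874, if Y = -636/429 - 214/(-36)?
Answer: -15147331/2574 ≈ -5884.7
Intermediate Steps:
Y = 11485/2574 (Y = -636*1/429 - 214*(-1/36) = -212/143 + 107/18 = 11485/2574 ≈ 4.4619)
Y*(-1123) - 874 = (11485/2574)*(-1123) - 874 = -12897655/2574 - 874 = -15147331/2574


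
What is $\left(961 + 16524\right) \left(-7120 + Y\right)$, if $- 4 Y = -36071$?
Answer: $\frac{132728635}{4} \approx 3.3182 \cdot 10^{7}$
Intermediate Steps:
$Y = \frac{36071}{4}$ ($Y = \left(- \frac{1}{4}\right) \left(-36071\right) = \frac{36071}{4} \approx 9017.8$)
$\left(961 + 16524\right) \left(-7120 + Y\right) = \left(961 + 16524\right) \left(-7120 + \frac{36071}{4}\right) = 17485 \cdot \frac{7591}{4} = \frac{132728635}{4}$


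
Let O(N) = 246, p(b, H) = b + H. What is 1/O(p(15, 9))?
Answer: 1/246 ≈ 0.0040650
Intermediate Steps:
p(b, H) = H + b
1/O(p(15, 9)) = 1/246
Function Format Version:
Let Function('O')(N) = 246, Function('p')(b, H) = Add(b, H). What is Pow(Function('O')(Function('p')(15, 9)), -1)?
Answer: Rational(1, 246) ≈ 0.0040650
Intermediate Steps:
Function('p')(b, H) = Add(H, b)
Pow(Function('O')(Function('p')(15, 9)), -1) = Pow(246, -1) = Rational(1, 246)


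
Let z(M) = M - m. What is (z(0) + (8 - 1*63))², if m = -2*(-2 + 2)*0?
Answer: 3025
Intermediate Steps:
m = 0 (m = -2*0*0 = 0*0 = 0)
z(M) = M (z(M) = M - 1*0 = M + 0 = M)
(z(0) + (8 - 1*63))² = (0 + (8 - 1*63))² = (0 + (8 - 63))² = (0 - 55)² = (-55)² = 3025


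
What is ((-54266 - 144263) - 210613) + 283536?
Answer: -125606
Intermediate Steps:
((-54266 - 144263) - 210613) + 283536 = (-198529 - 210613) + 283536 = -409142 + 283536 = -125606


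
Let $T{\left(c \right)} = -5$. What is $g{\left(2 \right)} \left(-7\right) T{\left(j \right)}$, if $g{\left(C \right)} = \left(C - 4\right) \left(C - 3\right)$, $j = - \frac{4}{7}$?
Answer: $70$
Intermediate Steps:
$j = - \frac{4}{7}$ ($j = \left(-4\right) \frac{1}{7} = - \frac{4}{7} \approx -0.57143$)
$g{\left(C \right)} = \left(-4 + C\right) \left(-3 + C\right)$
$g{\left(2 \right)} \left(-7\right) T{\left(j \right)} = \left(12 + 2^{2} - 14\right) \left(-7\right) \left(-5\right) = \left(12 + 4 - 14\right) \left(-7\right) \left(-5\right) = 2 \left(-7\right) \left(-5\right) = \left(-14\right) \left(-5\right) = 70$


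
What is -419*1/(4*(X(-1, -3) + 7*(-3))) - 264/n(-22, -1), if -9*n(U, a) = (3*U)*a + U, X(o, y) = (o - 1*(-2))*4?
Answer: 4091/68 ≈ 60.162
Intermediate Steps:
X(o, y) = 8 + 4*o (X(o, y) = (o + 2)*4 = (2 + o)*4 = 8 + 4*o)
n(U, a) = -U/9 - U*a/3 (n(U, a) = -((3*U)*a + U)/9 = -(3*U*a + U)/9 = -(U + 3*U*a)/9 = -U/9 - U*a/3)
-419*1/(4*(X(-1, -3) + 7*(-3))) - 264/n(-22, -1) = -419*1/(4*((8 + 4*(-1)) + 7*(-3))) - 264*9/(22*(1 + 3*(-1))) = -419*1/(4*((8 - 4) - 21)) - 264*9/(22*(1 - 3)) = -419*1/(4*(4 - 21)) - 264/((-⅑*(-22)*(-2))) = -419/(4*(-17)) - 264/(-44/9) = -419/(-68) - 264*(-9/44) = -419*(-1/68) + 54 = 419/68 + 54 = 4091/68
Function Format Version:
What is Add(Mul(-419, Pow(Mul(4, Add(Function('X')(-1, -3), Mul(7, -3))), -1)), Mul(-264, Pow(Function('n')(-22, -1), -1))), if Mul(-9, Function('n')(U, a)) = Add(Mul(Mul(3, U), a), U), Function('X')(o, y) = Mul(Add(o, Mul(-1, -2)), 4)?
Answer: Rational(4091, 68) ≈ 60.162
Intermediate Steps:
Function('X')(o, y) = Add(8, Mul(4, o)) (Function('X')(o, y) = Mul(Add(o, 2), 4) = Mul(Add(2, o), 4) = Add(8, Mul(4, o)))
Function('n')(U, a) = Add(Mul(Rational(-1, 9), U), Mul(Rational(-1, 3), U, a)) (Function('n')(U, a) = Mul(Rational(-1, 9), Add(Mul(Mul(3, U), a), U)) = Mul(Rational(-1, 9), Add(Mul(3, U, a), U)) = Mul(Rational(-1, 9), Add(U, Mul(3, U, a))) = Add(Mul(Rational(-1, 9), U), Mul(Rational(-1, 3), U, a)))
Add(Mul(-419, Pow(Mul(4, Add(Function('X')(-1, -3), Mul(7, -3))), -1)), Mul(-264, Pow(Function('n')(-22, -1), -1))) = Add(Mul(-419, Pow(Mul(4, Add(Add(8, Mul(4, -1)), Mul(7, -3))), -1)), Mul(-264, Pow(Mul(Rational(-1, 9), -22, Add(1, Mul(3, -1))), -1))) = Add(Mul(-419, Pow(Mul(4, Add(Add(8, -4), -21)), -1)), Mul(-264, Pow(Mul(Rational(-1, 9), -22, Add(1, -3)), -1))) = Add(Mul(-419, Pow(Mul(4, Add(4, -21)), -1)), Mul(-264, Pow(Mul(Rational(-1, 9), -22, -2), -1))) = Add(Mul(-419, Pow(Mul(4, -17), -1)), Mul(-264, Pow(Rational(-44, 9), -1))) = Add(Mul(-419, Pow(-68, -1)), Mul(-264, Rational(-9, 44))) = Add(Mul(-419, Rational(-1, 68)), 54) = Add(Rational(419, 68), 54) = Rational(4091, 68)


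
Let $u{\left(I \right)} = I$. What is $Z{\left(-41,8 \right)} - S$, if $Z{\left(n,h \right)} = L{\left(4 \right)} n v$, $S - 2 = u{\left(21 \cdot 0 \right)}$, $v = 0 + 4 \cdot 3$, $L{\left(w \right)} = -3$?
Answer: $1474$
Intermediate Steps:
$v = 12$ ($v = 0 + 12 = 12$)
$S = 2$ ($S = 2 + 21 \cdot 0 = 2 + 0 = 2$)
$Z{\left(n,h \right)} = - 36 n$ ($Z{\left(n,h \right)} = - 3 n 12 = - 36 n$)
$Z{\left(-41,8 \right)} - S = \left(-36\right) \left(-41\right) - 2 = 1476 - 2 = 1474$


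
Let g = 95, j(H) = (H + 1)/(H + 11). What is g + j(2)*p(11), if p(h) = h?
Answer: 1268/13 ≈ 97.538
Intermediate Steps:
j(H) = (1 + H)/(11 + H)
g + j(2)*p(11) = 95 + ((1 + 2)/(11 + 2))*11 = 95 + (3/13)*11 = 95 + 33/13 = 1268/13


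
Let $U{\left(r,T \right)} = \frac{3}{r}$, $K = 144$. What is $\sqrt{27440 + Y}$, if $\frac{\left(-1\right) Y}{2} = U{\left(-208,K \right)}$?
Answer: $\frac{\sqrt{74197838}}{52} \approx 165.65$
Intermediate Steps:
$Y = \frac{3}{104}$ ($Y = - 2 \frac{3}{-208} = - 2 \cdot 3 \left(- \frac{1}{208}\right) = \left(-2\right) \left(- \frac{3}{208}\right) = \frac{3}{104} \approx 0.028846$)
$\sqrt{27440 + Y} = \sqrt{27440 + \frac{3}{104}} = \sqrt{\frac{2853763}{104}} = \frac{\sqrt{74197838}}{52}$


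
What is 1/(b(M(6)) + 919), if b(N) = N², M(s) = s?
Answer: 1/955 ≈ 0.0010471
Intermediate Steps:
1/(b(M(6)) + 919) = 1/(6² + 919) = 1/(36 + 919) = 1/955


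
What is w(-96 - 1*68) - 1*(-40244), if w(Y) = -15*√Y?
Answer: 40244 - 30*I*√41 ≈ 40244.0 - 192.09*I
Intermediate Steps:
w(-96 - 1*68) - 1*(-40244) = -15*√(-96 - 1*68) - 1*(-40244) = -15*√(-96 - 68) + 40244 = -30*I*√41 + 40244 = 40244 - 30*I*√41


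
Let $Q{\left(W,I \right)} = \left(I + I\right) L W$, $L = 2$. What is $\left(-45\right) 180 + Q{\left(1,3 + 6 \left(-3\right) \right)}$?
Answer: $-8160$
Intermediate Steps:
$Q{\left(W,I \right)} = 4 I W$ ($Q{\left(W,I \right)} = \left(I + I\right) 2 W = 2 I 2 W = 4 I W$)
$\left(-45\right) 180 + Q{\left(1,3 + 6 \left(-3\right) \right)} = \left(-45\right) 180 + 4 \left(3 + 6 \left(-3\right)\right) 1 = -8100 + 4 \left(3 - 18\right) 1 = -8100 + 4 \left(-15\right) 1 = -8100 - 60 = -8160$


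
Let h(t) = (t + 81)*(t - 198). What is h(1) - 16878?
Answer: -33032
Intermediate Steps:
h(t) = (-198 + t)*(81 + t) (h(t) = (81 + t)*(-198 + t) = (-198 + t)*(81 + t))
h(1) - 16878 = (-16038 + 1² - 117*1) - 16878 = (-16038 + 1 - 117) - 16878 = -16154 - 16878 = -33032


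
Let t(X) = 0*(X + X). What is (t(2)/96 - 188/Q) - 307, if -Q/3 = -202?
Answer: -93115/303 ≈ -307.31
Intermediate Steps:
Q = 606 (Q = -3*(-202) = 606)
t(X) = 0 (t(X) = 0*(2*X) = 0)
(t(2)/96 - 188/Q) - 307 = (0/96 - 188/606) - 307 = (0*(1/96) - 188*1/606) - 307 = (0 - 94/303) - 307 = -94/303 - 307 = -93115/303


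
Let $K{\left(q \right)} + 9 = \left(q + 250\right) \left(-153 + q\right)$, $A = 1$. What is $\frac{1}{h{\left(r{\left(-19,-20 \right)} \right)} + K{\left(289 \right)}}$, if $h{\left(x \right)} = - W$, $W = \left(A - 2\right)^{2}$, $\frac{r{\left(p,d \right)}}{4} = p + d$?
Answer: $\frac{1}{73294} \approx 1.3644 \cdot 10^{-5}$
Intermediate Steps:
$r{\left(p,d \right)} = 4 d + 4 p$ ($r{\left(p,d \right)} = 4 \left(p + d\right) = 4 \left(d + p\right) = 4 d + 4 p$)
$K{\left(q \right)} = -9 + \left(-153 + q\right) \left(250 + q\right)$ ($K{\left(q \right)} = -9 + \left(q + 250\right) \left(-153 + q\right) = -9 + \left(250 + q\right) \left(-153 + q\right) = -9 + \left(-153 + q\right) \left(250 + q\right)$)
$W = 1$ ($W = \left(1 - 2\right)^{2} = \left(-1\right)^{2} = 1$)
$h{\left(x \right)} = -1$ ($h{\left(x \right)} = \left(-1\right) 1 = -1$)
$\frac{1}{h{\left(r{\left(-19,-20 \right)} \right)} + K{\left(289 \right)}} = \frac{1}{-1 + \left(-38259 + 289^{2} + 97 \cdot 289\right)} = \frac{1}{-1 + \left(-38259 + 83521 + 28033\right)} = \frac{1}{-1 + 73295} = \frac{1}{73294}$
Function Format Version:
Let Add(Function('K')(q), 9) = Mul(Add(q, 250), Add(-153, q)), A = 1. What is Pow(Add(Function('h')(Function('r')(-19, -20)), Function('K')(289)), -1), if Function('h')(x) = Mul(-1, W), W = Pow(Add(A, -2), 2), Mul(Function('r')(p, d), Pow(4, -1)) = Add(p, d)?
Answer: Rational(1, 73294) ≈ 1.3644e-5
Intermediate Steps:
Function('r')(p, d) = Add(Mul(4, d), Mul(4, p)) (Function('r')(p, d) = Mul(4, Add(p, d)) = Mul(4, Add(d, p)) = Add(Mul(4, d), Mul(4, p)))
Function('K')(q) = Add(-9, Mul(Add(-153, q), Add(250, q))) (Function('K')(q) = Add(-9, Mul(Add(q, 250), Add(-153, q))) = Add(-9, Mul(Add(250, q), Add(-153, q))) = Add(-9, Mul(Add(-153, q), Add(250, q))))
W = 1 (W = Pow(Add(1, -2), 2) = Pow(-1, 2) = 1)
Function('h')(x) = -1 (Function('h')(x) = Mul(-1, 1) = -1)
Pow(Add(Function('h')(Function('r')(-19, -20)), Function('K')(289)), -1) = Pow(Add(-1, Add(-38259, Pow(289, 2), Mul(97, 289))), -1) = Pow(Add(-1, Add(-38259, 83521, 28033)), -1) = Pow(Add(-1, 73295), -1) = Pow(73294, -1) = Rational(1, 73294)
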